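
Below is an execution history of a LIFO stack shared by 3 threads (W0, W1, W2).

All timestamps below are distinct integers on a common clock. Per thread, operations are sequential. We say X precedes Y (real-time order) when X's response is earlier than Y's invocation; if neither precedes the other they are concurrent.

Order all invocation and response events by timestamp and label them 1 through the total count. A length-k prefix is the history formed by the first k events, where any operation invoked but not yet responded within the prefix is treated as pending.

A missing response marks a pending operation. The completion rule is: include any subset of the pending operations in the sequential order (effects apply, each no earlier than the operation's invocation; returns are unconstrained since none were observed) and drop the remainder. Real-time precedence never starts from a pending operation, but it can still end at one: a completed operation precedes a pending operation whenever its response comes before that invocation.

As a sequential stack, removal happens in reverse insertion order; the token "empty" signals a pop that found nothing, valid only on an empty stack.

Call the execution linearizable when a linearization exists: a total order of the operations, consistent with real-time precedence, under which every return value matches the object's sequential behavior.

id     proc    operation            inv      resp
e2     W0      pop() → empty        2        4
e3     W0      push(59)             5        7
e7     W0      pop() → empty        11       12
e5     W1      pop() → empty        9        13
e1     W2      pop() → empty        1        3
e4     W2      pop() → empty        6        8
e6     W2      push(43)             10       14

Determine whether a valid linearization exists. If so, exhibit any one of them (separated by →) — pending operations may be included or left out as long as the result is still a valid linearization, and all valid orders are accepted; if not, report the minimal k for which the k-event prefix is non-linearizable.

not linearizable — minimal violating prefix: 13 events

already the first 13 events (up to e5's response at time 13) admit no linearization; the first 12 still do
8 orders of the 6 completed LIFO stack ops respect real time; none is legal
no escape via the 1 pending operation (e6): every completion choice fails
for example e1, e2, e3, e4, e5, e7 (pending dropped) fails at step 4: e4 pop() → empty is not legal there
for example e1, e2, e3, e4, e7, e5 (pending dropped) fails at step 4: e4 pop() → empty is not legal there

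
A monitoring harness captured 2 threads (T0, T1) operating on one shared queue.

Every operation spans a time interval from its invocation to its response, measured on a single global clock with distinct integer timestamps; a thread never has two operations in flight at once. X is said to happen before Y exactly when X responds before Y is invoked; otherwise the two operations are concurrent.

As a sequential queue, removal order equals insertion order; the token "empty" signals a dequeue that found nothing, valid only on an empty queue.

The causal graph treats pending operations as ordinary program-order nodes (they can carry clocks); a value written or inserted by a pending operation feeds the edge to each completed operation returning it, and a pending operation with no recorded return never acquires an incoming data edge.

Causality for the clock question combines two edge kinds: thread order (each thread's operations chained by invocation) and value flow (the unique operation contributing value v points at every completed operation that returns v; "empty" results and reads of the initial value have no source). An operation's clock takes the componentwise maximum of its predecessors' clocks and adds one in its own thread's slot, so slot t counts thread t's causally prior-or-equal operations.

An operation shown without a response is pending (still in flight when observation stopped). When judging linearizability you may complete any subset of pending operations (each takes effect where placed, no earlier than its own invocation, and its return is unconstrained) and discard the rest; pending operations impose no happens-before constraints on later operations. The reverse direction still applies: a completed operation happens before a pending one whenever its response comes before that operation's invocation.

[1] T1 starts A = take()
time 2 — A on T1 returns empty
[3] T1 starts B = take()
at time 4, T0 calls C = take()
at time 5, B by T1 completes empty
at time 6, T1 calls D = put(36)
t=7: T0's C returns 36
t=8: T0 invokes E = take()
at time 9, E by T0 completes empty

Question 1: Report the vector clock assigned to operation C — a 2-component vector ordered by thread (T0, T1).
Answer: (1, 3)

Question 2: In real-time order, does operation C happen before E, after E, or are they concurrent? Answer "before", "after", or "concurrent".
Answer: before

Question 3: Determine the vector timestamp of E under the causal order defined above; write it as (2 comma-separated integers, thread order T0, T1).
Answer: (2, 3)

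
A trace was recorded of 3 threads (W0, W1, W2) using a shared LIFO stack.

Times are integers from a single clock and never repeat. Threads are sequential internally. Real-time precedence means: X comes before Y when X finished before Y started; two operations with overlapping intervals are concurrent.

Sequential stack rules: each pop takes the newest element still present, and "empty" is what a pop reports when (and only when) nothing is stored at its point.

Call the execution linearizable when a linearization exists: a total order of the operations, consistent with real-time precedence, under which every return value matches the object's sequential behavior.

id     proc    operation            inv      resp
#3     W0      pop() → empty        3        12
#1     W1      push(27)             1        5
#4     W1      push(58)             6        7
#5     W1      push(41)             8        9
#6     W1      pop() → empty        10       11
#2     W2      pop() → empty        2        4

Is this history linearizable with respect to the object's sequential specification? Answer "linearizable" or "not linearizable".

not linearizable

events 1..10 are fine; event 11 — the response of #6 at time 11 — makes the prefix non-linearizable
2 orders of the 5 completed LIFO stack ops respect real time; none is legal
completion choices over the 1 pending operation (#3) were checked; none helps
for example #1, #2, #4, #5, #6 (pending dropped) fails at step 2: #2 pop() → empty is not legal there
for example #2, #1, #4, #5, #6 (pending dropped) fails at step 5: #6 pop() → empty is not legal there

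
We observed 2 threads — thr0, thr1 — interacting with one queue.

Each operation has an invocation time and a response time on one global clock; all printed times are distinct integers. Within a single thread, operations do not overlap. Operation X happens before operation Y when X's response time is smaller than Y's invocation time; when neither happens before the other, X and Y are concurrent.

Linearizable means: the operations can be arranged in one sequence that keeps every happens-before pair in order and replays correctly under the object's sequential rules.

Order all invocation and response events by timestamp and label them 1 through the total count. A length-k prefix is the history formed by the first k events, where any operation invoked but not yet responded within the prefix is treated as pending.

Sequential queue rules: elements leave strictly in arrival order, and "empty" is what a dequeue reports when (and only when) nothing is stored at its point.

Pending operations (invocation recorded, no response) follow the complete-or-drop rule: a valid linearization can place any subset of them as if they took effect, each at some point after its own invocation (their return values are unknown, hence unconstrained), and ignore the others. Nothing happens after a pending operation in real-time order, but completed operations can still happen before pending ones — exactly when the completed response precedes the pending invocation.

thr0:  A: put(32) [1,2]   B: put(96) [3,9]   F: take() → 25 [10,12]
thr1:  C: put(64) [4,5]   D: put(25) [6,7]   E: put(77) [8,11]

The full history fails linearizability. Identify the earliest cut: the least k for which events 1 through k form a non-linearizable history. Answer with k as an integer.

events 1..11 are linearizable; a witness order is A, B, C, D, E:
1. A put(32), leaving queue <32>
2. B put(96), leaving queue <32,96>
3. C put(64), leaving queue <32,96,64>
4. D put(25), leaving queue <32,96,64,25>
5. E put(77), leaving queue <32,96,64,25,77>
adding event 12 (F responds at 12) leaves no legal real-time order
sample order A, B, C, D, E, F stalls at step 6 — F take() → 25 has no legal effect
sample order A, B, C, D, F, E stalls at step 5 — F take() → 25 has no legal effect

12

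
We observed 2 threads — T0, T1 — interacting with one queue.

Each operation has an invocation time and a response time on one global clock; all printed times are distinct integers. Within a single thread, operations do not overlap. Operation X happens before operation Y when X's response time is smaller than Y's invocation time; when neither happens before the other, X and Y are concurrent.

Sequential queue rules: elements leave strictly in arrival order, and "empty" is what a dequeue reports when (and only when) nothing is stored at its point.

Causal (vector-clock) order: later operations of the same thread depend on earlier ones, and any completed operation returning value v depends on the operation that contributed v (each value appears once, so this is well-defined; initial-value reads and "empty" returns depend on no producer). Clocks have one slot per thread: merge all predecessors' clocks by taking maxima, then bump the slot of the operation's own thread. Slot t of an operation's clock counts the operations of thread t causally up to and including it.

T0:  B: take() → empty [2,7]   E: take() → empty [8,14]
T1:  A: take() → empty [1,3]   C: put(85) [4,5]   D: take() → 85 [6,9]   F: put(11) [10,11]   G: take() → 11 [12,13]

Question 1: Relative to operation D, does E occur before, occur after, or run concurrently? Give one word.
Answer: concurrent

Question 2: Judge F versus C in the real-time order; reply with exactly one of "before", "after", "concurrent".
Answer: after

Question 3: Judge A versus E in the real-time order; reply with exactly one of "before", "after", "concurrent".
Answer: before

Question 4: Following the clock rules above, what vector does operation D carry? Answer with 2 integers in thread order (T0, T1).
Answer: (0, 3)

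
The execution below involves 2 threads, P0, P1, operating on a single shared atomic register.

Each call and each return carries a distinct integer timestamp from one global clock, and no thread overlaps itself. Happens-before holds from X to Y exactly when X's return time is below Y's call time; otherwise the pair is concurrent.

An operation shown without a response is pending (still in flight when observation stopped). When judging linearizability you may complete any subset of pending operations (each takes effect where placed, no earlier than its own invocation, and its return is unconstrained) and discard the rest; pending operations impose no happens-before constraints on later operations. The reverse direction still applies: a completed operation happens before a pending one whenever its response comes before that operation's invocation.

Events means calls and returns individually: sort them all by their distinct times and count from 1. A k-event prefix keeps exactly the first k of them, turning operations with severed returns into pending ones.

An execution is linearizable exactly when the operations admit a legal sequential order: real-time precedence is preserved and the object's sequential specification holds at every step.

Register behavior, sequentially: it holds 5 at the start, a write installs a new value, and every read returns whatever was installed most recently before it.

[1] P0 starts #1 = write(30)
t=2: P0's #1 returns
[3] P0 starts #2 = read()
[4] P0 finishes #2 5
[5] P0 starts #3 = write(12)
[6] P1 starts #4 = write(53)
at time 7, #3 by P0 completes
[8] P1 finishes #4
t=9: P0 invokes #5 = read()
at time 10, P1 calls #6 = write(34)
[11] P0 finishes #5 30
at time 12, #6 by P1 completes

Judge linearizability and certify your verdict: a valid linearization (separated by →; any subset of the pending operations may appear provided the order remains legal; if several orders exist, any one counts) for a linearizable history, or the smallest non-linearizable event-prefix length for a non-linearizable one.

not linearizable — minimal violating prefix: 4 events

through event 3 a valid linearization exists; event 4 (#2 responding at time 4) ends that
one real-time candidate order over the 2 completed operations — the atomic register replay rejects it
e.g. #1, #2: illegal at step 2, since #2 read() → 5 cannot apply there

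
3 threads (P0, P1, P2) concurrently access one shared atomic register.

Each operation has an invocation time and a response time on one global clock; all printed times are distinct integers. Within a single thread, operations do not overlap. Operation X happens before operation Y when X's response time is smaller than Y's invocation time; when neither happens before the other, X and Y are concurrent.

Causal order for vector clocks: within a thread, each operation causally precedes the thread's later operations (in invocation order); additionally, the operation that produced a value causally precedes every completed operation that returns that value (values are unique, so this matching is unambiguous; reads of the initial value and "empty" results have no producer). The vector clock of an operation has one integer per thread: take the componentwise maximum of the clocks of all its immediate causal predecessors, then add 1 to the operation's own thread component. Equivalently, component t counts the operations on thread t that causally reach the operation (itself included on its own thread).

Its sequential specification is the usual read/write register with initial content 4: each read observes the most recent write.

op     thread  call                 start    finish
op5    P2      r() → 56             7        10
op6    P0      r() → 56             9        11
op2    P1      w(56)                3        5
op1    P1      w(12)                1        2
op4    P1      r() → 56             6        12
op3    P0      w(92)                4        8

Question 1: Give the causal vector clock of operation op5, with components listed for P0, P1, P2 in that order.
root op op1, invoked 1: fresh clock plus P1's own tick → (0, 1, 0)
root op op3, invoked 4: fresh clock plus P0's own tick → (1, 0, 0)
VC(op2, invoked at 3): max of VC(op1)=(0, 1, 0), then +1 on thread P1 → (0, 2, 0)
VC(op5, invoked at 7): max of VC(op2)=(0, 2, 0), then +1 on thread P2 → (0, 2, 1)
VC(op4, invoked at 6): max of VC(op2)=(0, 2, 0), then +1 on thread P1 → (0, 3, 0)
VC(op6, invoked at 9): max of VC(op2)=(0, 2, 0), VC(op3)=(1, 0, 0), then +1 on thread P0 → (2, 2, 0)
target: VC(op5) = (0, 2, 1)

(0, 2, 1)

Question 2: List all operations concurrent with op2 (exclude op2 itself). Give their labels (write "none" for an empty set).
op2 runs from 3 to 5; window-overlapping ops are concurrent
op1 [1,2]: before
op3 [4,8]: concurrent
op4 [6,12]: after
op5 [7,10]: after
op6 [9,11]: after

op3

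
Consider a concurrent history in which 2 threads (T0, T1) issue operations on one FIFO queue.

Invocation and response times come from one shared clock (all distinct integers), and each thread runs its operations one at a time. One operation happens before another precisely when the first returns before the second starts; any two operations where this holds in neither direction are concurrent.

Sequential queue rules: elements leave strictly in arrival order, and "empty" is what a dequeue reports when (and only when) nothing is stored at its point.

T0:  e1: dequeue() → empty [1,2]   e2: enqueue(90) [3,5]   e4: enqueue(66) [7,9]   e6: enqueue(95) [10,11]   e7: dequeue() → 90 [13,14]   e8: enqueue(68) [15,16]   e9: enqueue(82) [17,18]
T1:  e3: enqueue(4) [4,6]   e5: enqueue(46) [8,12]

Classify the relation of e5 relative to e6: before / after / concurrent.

e5 spans [8,12], e6 spans [10,11]
the intervals overlap in both directions

concurrent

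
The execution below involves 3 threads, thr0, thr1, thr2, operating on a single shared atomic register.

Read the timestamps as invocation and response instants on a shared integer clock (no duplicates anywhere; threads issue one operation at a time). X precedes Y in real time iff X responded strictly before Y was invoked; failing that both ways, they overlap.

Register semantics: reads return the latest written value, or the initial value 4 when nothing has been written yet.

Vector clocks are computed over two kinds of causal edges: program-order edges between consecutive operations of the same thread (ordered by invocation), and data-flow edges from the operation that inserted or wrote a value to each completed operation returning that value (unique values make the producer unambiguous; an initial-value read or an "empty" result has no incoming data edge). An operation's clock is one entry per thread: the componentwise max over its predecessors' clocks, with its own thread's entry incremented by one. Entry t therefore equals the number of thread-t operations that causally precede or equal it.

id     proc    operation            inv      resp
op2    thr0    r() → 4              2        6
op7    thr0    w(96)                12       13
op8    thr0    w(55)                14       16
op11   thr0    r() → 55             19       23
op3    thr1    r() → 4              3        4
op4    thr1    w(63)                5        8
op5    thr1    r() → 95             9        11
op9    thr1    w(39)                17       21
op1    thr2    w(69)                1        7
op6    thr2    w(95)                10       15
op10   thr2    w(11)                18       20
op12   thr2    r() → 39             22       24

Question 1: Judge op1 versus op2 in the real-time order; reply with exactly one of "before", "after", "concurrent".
concurrent

op1 spans [1,7], op2 spans [2,6]
the intervals overlap in both directions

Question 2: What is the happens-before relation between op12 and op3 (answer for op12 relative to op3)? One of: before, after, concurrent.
after

op12 spans [22,24], op3 spans [3,4]
resp(op3)=4 < inv(op12)=22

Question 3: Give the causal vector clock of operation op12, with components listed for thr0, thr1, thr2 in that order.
(0, 4, 4)

root op op1, invoked 1: fresh clock plus thr2's own tick → (0, 0, 1)
root op op3, invoked 3: fresh clock plus thr1's own tick → (0, 1, 0)
root op op2, invoked 2: fresh clock plus thr0's own tick → (1, 0, 0)
invoked at 10, op6 merges VC(op1)=(0, 0, 1) and bumps thr2's slot → (0, 0, 2)
invoked at 5, op4 merges VC(op3)=(0, 1, 0) and bumps thr1's slot → (0, 2, 0)
invoked at 12, op7 merges VC(op2)=(1, 0, 0) and bumps thr0's slot → (2, 0, 0)
invoked at 18, op10 merges VC(op6)=(0, 0, 2) and bumps thr2's slot → (0, 0, 3)
invoked at 14, op8 merges VC(op7)=(2, 0, 0) and bumps thr0's slot → (3, 0, 0)
invoked at 19, op11 merges VC(op8)=(3, 0, 0) and bumps thr0's slot → (4, 0, 0)
invoked at 9, op5 merges VC(op4)=(0, 2, 0), VC(op6)=(0, 0, 2) and bumps thr1's slot → (0, 3, 2)
invoked at 17, op9 merges VC(op5)=(0, 3, 2) and bumps thr1's slot → (0, 4, 2)
invoked at 22, op12 merges VC(op9)=(0, 4, 2), VC(op10)=(0, 0, 3) and bumps thr2's slot → (0, 4, 4)
target: VC(op12) = (0, 4, 4)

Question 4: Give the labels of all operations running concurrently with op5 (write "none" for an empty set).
op6

op5 runs from 9 to 11; window-overlapping ops are concurrent
op1 [1,7]: before
op2 [2,6]: before
op3 [3,4]: before
op4 [5,8]: before
op6 [10,15]: concurrent
op7 [12,13]: after
op8 [14,16]: after
op9 [17,21]: after
op10 [18,20]: after
op11 [19,23]: after
op12 [22,24]: after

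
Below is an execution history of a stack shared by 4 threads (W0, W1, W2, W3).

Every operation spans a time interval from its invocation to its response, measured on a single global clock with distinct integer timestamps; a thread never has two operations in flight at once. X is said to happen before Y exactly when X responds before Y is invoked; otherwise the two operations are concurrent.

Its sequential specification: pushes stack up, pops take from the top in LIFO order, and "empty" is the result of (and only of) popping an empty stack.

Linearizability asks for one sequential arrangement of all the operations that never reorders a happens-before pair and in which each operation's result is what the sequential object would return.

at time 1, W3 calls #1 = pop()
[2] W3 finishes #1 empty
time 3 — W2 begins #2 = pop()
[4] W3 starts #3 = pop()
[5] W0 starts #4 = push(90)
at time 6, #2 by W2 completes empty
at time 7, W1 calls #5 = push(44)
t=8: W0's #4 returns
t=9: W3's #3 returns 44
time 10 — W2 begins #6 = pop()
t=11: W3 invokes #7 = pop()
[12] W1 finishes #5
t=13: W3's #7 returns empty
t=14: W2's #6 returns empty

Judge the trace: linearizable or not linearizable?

not linearizable

already the first 14 events (up to #6's response at time 14) admit no linearization; the first 13 still do
7 completed operations, 48 real-time-consistent orders — every stack replay fails
e.g. #1, #2, #3, #4, #5, #6, #7: illegal at step 3, since #3 pop() → 44 cannot apply there
e.g. #1, #2, #3, #4, #5, #7, #6: illegal at step 3, since #3 pop() → 44 cannot apply there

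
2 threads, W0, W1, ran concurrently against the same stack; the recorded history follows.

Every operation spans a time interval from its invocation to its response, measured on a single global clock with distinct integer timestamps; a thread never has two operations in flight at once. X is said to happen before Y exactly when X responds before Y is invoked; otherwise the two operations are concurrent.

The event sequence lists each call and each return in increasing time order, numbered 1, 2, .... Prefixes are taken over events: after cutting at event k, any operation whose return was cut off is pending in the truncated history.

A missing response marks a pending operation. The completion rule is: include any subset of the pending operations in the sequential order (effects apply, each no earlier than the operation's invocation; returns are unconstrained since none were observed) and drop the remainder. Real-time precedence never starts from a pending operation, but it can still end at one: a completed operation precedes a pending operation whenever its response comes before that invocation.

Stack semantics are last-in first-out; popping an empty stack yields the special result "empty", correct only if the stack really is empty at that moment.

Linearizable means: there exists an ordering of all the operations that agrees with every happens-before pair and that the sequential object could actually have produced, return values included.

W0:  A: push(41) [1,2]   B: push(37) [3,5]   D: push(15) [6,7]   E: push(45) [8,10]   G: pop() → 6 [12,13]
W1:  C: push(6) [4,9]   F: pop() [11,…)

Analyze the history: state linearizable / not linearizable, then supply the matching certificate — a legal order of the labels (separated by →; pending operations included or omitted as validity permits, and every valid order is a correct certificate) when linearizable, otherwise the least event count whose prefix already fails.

linearizable — witness: A → B → D → C → E → F → G

after step 1 (A push(41)): stack <41>
after step 2 (B push(37)): stack <41,37>
after step 3 (D push(15)): stack <41,37,15>
after step 4 (C push(6)): stack <41,37,15,6>
after step 5 (E push(45)): stack <41,37,15,6,45>
after step 6 (F pop() (pending, included)): stack <41,37,15,6>
after step 7 (G pop() → 6): stack <41,37,15>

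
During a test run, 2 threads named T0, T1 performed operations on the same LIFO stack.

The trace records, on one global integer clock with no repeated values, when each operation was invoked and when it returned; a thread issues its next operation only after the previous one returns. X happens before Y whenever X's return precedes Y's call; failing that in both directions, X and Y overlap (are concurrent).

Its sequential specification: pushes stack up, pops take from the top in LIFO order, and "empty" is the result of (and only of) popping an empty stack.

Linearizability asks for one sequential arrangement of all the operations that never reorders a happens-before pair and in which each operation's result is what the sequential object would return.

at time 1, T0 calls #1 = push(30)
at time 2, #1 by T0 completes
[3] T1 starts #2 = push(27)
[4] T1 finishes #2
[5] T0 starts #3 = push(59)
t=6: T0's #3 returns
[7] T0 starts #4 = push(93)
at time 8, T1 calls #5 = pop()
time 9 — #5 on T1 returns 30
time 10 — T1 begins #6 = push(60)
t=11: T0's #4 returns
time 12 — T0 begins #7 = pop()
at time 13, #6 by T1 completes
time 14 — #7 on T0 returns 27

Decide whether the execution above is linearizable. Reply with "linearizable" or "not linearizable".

already the first 9 events (up to #5's response at time 9) admit no linearization; the first 8 still do
the completed operations (4 total) allow one real-time order; the LIFO stack replay rejects it
include/drop combinations of the 1 pending operation (#4) were all tried; none helps
sample order #1, #2, #3, #5 (pending dropped) stalls at step 4 — #5 pop() → 30 has no legal effect

not linearizable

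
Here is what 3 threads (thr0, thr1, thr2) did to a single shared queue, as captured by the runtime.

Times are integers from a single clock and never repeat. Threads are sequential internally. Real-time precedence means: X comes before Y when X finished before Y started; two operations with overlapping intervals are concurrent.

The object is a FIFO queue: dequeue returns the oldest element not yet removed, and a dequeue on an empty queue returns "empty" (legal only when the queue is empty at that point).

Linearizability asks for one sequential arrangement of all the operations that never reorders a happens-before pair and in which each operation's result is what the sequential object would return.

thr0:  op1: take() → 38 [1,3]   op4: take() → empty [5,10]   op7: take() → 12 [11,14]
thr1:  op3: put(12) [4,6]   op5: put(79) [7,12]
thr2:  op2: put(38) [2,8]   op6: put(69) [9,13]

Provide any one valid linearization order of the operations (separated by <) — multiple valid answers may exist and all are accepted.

1. op2 put(38), leaving queue <38>
2. op1 take() → 38, leaving queue <>
3. op4 take() → empty, leaving queue <>
4. op3 put(12), leaving queue <12>
5. op5 put(79), leaving queue <12,79>
6. op6 put(69), leaving queue <12,79,69>
7. op7 take() → 12, leaving queue <79,69>

op2 < op1 < op4 < op3 < op5 < op6 < op7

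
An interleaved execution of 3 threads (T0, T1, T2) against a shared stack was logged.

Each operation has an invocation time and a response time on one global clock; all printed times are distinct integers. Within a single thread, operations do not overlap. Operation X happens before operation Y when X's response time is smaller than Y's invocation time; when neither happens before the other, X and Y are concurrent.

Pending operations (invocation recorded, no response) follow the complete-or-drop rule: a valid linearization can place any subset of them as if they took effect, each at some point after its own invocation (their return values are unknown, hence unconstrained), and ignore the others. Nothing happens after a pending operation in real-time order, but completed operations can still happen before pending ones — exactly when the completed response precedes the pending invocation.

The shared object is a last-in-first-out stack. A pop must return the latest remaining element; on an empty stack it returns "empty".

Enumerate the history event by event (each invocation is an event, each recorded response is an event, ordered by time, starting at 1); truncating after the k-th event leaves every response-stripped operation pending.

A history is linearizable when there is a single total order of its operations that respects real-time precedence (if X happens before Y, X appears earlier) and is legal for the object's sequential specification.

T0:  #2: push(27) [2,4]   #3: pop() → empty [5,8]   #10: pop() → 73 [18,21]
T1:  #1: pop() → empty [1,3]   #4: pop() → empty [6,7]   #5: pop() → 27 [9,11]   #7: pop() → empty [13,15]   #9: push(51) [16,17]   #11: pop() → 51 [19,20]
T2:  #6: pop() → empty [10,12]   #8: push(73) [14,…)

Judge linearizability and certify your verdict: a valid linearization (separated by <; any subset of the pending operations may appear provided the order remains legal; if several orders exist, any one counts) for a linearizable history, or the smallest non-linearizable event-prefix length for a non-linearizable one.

not linearizable — minimal violating prefix: 8 events

prefix check: 1..7 passes, 1..8 fails once #3's time-8 response joins
checked exhaustively: 4 real-time-consistent orders of 4 completed operations, zero legal stack replays
for example #1, #2, #3, #4 fails at step 3: #3 pop() → empty is not legal there
for example #1, #2, #4, #3 fails at step 3: #4 pop() → empty is not legal there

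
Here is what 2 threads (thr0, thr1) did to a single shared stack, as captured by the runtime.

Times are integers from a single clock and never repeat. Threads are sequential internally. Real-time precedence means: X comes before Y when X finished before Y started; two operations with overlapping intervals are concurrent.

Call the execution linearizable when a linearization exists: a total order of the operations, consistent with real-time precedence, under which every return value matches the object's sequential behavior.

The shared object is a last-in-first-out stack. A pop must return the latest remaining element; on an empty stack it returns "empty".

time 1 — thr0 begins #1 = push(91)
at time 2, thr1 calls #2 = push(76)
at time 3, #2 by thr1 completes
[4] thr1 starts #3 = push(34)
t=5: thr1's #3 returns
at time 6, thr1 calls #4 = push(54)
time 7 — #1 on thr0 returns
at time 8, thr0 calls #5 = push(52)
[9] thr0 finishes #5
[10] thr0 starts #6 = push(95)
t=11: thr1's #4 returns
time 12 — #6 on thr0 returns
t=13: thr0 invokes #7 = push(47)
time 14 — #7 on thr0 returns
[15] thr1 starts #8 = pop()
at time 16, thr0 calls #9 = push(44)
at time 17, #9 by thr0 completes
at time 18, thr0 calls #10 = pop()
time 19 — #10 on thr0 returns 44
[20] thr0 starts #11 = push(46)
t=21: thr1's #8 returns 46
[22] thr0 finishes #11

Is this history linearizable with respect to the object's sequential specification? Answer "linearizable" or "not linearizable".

a witness: #1, #2, #3, #4, #5, #6, #7, #9, #10, #11, #8
after step 1 (#1 push(91)): stack <91>
after step 2 (#2 push(76)): stack <91,76>
after step 3 (#3 push(34)): stack <91,76,34>
after step 4 (#4 push(54)): stack <91,76,34,54>
after step 5 (#5 push(52)): stack <91,76,34,54,52>
after step 6 (#6 push(95)): stack <91,76,34,54,52,95>
after step 7 (#7 push(47)): stack <91,76,34,54,52,95,47>
after step 8 (#9 push(44)): stack <91,76,34,54,52,95,47,44>
after step 9 (#10 pop() → 44): stack <91,76,34,54,52,95,47>
after step 10 (#11 push(46)): stack <91,76,34,54,52,95,47,46>
after step 11 (#8 pop() → 46): stack <91,76,34,54,52,95,47>

linearizable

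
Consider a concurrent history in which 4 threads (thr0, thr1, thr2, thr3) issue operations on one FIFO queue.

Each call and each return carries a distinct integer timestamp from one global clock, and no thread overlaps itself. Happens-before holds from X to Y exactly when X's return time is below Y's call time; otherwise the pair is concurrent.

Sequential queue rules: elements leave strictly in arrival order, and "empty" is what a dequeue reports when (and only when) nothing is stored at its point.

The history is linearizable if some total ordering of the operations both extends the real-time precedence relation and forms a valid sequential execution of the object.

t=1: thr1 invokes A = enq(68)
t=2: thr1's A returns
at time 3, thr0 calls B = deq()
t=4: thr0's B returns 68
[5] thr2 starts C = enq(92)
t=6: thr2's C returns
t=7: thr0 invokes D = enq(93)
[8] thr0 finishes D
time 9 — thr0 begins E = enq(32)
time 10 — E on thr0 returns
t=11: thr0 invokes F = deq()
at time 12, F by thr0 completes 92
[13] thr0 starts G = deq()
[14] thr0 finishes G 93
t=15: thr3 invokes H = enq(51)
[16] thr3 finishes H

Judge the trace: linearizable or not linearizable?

linearizable

one valid linearization: A, B, C, D, E, F, G, H
step 1: A enq(68) — queue <68>
step 2: B deq() → 68 — queue <>
step 3: C enq(92) — queue <92>
step 4: D enq(93) — queue <92,93>
step 5: E enq(32) — queue <92,93,32>
step 6: F deq() → 92 — queue <93,32>
step 7: G deq() → 93 — queue <32>
step 8: H enq(51) — queue <32,51>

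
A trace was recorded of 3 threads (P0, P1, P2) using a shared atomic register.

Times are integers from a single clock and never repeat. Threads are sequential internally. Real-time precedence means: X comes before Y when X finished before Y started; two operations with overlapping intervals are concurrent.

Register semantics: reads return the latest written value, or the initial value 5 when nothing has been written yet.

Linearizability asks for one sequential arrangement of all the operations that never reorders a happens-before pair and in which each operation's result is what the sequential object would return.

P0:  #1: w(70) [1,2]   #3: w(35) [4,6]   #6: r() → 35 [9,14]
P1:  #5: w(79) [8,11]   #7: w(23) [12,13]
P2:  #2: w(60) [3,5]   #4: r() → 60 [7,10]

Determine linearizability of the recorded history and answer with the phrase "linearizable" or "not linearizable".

not linearizable

cut after 13 events: linearizable; cut after 14 events (#6 responds, time 14): not linearizable
no legal order exists: 16 real-time-consistent candidates over 7 completed atomic register operations, all rejected
e.g. #1, #2, #3, #4, #5, #6, #7: illegal at step 4, since #4 r() → 60 cannot apply there
e.g. #1, #2, #3, #4, #5, #7, #6: illegal at step 4, since #4 r() → 60 cannot apply there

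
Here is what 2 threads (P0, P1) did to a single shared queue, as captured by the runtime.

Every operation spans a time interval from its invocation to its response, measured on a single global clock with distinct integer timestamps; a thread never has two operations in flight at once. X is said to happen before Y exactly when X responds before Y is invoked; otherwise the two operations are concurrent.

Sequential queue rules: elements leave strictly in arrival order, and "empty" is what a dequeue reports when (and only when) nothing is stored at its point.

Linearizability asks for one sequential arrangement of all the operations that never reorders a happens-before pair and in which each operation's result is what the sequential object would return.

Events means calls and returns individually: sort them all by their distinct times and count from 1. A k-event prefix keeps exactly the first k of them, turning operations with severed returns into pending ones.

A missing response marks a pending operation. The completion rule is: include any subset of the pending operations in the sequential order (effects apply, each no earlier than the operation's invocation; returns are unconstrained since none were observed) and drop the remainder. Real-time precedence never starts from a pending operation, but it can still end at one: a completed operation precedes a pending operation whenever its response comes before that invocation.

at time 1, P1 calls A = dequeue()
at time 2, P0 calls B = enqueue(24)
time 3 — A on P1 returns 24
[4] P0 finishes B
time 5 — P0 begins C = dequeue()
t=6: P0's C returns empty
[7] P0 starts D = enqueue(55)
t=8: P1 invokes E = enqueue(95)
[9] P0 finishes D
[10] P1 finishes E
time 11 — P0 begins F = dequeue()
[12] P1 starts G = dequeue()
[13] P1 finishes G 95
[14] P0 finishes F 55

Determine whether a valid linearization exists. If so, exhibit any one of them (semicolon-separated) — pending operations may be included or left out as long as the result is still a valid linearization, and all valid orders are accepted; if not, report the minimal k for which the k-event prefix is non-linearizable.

linearizable — witness: B; A; C; D; E; F; G

step 1: B enqueue(24) — queue <24>
step 2: A dequeue() → 24 — queue <>
step 3: C dequeue() → empty — queue <>
step 4: D enqueue(55) — queue <55>
step 5: E enqueue(95) — queue <55,95>
step 6: F dequeue() → 55 — queue <95>
step 7: G dequeue() → 95 — queue <>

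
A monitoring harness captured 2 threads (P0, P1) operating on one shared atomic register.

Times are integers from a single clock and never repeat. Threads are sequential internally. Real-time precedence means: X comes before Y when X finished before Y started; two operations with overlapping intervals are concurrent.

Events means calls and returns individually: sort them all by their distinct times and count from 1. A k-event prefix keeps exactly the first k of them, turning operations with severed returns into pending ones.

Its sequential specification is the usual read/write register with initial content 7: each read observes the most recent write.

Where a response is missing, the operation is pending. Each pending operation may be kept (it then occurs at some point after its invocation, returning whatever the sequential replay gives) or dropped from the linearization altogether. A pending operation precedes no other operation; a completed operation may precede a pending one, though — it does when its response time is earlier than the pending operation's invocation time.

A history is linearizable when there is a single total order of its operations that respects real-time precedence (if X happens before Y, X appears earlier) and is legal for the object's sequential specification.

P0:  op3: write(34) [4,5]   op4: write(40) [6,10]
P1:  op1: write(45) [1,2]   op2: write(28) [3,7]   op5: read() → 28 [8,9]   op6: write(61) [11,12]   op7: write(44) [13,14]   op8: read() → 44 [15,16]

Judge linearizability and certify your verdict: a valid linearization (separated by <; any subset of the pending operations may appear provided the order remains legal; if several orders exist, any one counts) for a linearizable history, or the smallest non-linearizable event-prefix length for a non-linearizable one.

linearizable — witness: op1 < op3 < op2 < op5 < op4 < op6 < op7 < op8

1. op1 write(45), leaving value 45
2. op3 write(34), leaving value 34
3. op2 write(28), leaving value 28
4. op5 read() → 28, leaving value 28
5. op4 write(40), leaving value 40
6. op6 write(61), leaving value 61
7. op7 write(44), leaving value 44
8. op8 read() → 44, leaving value 44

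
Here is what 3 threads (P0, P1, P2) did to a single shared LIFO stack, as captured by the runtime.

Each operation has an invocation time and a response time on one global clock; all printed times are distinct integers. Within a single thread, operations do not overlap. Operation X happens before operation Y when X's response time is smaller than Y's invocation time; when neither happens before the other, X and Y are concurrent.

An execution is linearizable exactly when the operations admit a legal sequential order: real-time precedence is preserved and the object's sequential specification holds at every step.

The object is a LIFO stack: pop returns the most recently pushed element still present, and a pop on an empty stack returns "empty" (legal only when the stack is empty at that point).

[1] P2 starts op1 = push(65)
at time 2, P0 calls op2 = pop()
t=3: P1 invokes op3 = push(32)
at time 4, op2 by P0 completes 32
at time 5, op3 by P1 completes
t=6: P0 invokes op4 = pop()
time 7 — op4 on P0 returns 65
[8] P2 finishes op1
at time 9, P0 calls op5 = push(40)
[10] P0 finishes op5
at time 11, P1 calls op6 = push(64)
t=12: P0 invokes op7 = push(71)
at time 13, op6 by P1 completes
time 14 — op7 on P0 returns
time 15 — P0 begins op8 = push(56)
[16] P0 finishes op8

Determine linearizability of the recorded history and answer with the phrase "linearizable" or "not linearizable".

witness order: op1, op3, op2, op4, op5, op6, op7, op8
after step 1 (op1 push(65)): stack <65>
after step 2 (op3 push(32)): stack <65,32>
after step 3 (op2 pop() → 32): stack <65>
after step 4 (op4 pop() → 65): stack <>
after step 5 (op5 push(40)): stack <40>
after step 6 (op6 push(64)): stack <40,64>
after step 7 (op7 push(71)): stack <40,64,71>
after step 8 (op8 push(56)): stack <40,64,71,56>

linearizable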